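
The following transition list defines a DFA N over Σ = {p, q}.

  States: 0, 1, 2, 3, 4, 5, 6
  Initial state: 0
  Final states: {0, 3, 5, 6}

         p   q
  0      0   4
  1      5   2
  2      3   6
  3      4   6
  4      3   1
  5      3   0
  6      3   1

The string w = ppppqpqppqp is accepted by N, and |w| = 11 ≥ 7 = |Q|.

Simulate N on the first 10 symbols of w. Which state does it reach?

1

Run of N on the first 10 characters of w = p p p p q p q p p q:
  step 0: 0  (start)
  step 1: 0  (read p: 0→0)
  step 2: 0  (read p: 0→0)
  step 3: 0  (read p: 0→0)
  step 4: 0  (read p: 0→0)
  step 5: 4  (read q: 0→4)
  step 6: 3  (read p: 4→3)
  step 7: 6  (read q: 3→6)
  step 8: 3  (read p: 6→3)
  step 9: 4  (read p: 3→4)
  step 10: 1  (read q: 4→1)

After reading 10 characters, N is in state 1.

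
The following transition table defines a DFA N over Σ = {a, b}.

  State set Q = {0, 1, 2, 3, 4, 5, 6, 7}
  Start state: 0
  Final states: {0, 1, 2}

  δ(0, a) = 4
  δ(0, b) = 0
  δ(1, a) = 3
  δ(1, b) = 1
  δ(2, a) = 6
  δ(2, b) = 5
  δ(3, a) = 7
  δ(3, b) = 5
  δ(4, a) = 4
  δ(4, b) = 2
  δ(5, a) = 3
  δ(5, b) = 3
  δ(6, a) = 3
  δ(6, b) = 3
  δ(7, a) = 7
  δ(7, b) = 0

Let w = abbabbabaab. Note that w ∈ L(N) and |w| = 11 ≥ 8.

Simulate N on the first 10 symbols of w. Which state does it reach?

State sequence: 0 -a-> 4 -b-> 2 -b-> 5 -a-> 3 -b-> 5 -b-> 3 -a-> 7 -b-> 0 -a-> 4 -a-> 4

After reading 10 characters, N is in state 4.
(This kind of state-tracing is the core of the pumping-lemma construction: with 8 states, pigeonhole forces a repeat within the first 8 steps.)

4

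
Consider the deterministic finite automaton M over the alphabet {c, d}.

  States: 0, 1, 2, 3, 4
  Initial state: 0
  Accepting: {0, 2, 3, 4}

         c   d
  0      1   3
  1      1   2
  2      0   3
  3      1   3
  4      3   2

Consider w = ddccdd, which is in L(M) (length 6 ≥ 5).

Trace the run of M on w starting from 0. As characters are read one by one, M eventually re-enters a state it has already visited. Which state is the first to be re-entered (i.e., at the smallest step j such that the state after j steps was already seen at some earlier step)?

State sequence: 0 -d-> 3 -d-> 3 -c-> 1 -c-> 1 -d-> 2 -d-> 3
First repeat at step 2: 3 was already visited.

The earliest repeat is at step j = 2: M is in 3, which it already visited at step i = 1.
Pumping length from the standard proof: p = 5 (the number of states). The repeated state found above gives |xy| = j ≤ 5 and |y| = j − i ≥ 1.

3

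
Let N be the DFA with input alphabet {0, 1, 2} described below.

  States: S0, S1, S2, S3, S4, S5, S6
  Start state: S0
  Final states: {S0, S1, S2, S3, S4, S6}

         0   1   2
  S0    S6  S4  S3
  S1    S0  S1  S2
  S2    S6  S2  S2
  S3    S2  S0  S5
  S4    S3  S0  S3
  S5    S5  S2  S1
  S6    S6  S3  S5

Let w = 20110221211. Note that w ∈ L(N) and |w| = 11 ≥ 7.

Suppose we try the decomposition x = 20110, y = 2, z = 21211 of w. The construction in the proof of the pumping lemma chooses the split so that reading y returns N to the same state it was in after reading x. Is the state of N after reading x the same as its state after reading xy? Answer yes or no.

no

Run of N on the first 6 characters of w = 2 0 1 1 0 2:
  step 0: S0  (start)
  step 1: S3  (read 2: S0→S3)
  step 2: S2  (read 0: S3→S2)
  step 3: S2  (read 1: S2→S2)
  step 4: S2  (read 1: S2→S2)
  step 5: S6  (read 0: S2→S6)
  step 6: S5  (read 2: S6→S5)

After x (step 5): S6. After xy (step 6): S5.
They differ (S6 ≠ S5), so y is not a cycle from the state after x; this split is not the one the pumping-lemma construction produces, and pumping y need not keep the string in L(N).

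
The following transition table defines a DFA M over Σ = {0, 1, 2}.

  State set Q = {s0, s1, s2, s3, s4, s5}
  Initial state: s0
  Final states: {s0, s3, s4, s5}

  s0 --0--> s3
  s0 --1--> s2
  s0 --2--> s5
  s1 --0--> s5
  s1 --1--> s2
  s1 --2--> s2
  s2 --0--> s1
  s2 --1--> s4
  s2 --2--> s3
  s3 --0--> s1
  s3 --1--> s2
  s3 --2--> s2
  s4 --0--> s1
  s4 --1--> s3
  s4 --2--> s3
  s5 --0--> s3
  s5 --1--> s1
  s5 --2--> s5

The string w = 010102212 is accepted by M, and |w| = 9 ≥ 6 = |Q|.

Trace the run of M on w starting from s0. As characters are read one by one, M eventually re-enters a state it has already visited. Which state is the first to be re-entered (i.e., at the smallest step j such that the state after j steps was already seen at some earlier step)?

State sequence: s0 -0-> s3 -1-> s2 -0-> s1 -1-> s2 -0-> s1 -2-> s2 -2-> s3 -1-> s2 -2-> s3
First repeat at step 4: s2 was already visited.

The earliest repeat is at step j = 4: M is in s2, which it already visited at step i = 2.

s2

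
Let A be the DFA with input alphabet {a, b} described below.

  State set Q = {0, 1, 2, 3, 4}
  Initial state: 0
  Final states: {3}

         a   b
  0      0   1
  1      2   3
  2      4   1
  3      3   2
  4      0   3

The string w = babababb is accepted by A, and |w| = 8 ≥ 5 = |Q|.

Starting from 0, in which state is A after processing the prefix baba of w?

2

Run of A on the first 4 characters of w = b a b a:
  step 0: 0  (start)
  step 1: 1  (read b: 0→1)
  step 2: 2  (read a: 1→2)
  step 3: 1  (read b: 2→1)
  step 4: 2  (read a: 1→2)

After reading 4 characters, A is in state 2.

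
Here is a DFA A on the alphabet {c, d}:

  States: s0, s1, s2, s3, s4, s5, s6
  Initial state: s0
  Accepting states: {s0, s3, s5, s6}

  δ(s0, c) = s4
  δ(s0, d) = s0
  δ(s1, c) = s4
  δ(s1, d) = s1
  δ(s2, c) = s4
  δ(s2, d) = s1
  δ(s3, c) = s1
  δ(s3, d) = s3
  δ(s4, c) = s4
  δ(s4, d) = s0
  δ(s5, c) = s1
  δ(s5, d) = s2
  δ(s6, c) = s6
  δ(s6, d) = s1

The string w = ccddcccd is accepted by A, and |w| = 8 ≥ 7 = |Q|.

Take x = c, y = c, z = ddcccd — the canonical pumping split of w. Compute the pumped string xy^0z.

cddcccd

xy⁰z = xz = c·ddcccd = cddcccd.
Reading y = c takes A from s4 back to s4, so after x the machine is still in s4, and z then leads to the accepting state s0. Hence cddcccd ∈ L(A).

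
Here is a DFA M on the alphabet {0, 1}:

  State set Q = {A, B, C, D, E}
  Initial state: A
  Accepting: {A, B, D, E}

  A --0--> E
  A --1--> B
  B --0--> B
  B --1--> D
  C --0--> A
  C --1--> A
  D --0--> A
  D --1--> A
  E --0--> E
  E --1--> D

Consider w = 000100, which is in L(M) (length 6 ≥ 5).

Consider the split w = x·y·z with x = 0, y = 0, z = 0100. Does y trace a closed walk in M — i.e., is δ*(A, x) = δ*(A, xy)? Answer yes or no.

State sequence: A -0-> E -0-> E

After x (step 1): E. After xy (step 2): E.
They match, so y = 0 drives M around a cycle from E back to itself; pumping y any number of times keeps M in E before reading z, and xyⁱz ∈ L(M) for every i ≥ 0.

yes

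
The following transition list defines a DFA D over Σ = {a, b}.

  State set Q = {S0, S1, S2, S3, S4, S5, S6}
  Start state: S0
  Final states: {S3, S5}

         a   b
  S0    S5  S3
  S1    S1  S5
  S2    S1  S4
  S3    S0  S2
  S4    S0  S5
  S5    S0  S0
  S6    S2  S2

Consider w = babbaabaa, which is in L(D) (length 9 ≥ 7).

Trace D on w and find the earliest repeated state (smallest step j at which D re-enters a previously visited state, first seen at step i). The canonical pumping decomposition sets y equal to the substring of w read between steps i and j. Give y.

State sequence: S0 -b-> S3 -a-> S0 -b-> S3 -b-> S2 -a-> S1 -a-> S1 -b-> S5 -a-> S0 -a-> S5
First repeat at step 2: S0 was already visited.

So i = 0, j = 2, giving x = w[0:0] = ε, y = w[0:2] = ba, z = w[2:9] = bbaabaa.
Check: |xy| = 2 ≤ 7 and |y| = 2 ≥ 1. Reading y takes D from S0 back to S0, so every xyⁱz is accepted.

ba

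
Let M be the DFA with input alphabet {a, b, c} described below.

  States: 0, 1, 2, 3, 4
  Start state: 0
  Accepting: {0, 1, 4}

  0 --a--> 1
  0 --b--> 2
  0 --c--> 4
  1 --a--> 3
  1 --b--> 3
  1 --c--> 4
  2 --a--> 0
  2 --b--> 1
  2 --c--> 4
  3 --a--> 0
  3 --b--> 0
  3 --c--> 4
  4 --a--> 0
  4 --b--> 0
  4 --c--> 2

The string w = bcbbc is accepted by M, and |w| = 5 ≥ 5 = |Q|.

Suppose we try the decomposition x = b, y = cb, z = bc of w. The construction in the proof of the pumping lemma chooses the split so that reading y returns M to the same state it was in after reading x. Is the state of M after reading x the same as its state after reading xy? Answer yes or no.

Run of M on the first 3 characters of w = b c b:
  step 0: 0  (start)
  step 1: 2  (read b: 0→2)
  step 2: 4  (read c: 2→4)
  step 3: 0  (read b: 4→0)

After x (step 1): 2. After xy (step 3): 0.
They differ (2 ≠ 0), so y is not a cycle from the state after x; this split is not the one the pumping-lemma construction produces, and pumping y need not keep the string in L(M).

no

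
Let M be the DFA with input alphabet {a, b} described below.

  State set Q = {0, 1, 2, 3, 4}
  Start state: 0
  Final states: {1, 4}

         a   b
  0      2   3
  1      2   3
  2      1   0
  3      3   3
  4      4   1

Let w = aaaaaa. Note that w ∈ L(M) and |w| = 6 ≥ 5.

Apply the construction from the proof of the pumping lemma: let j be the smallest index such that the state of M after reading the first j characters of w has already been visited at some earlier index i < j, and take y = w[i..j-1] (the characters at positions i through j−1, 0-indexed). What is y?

aa

State sequence: 0 -a-> 2 -a-> 1 -a-> 2 -a-> 1 -a-> 2 -a-> 1
First repeat at step 3: 2 was already visited.

So i = 1, j = 3, giving x = w[0:1] = a, y = w[1:3] = aa, z = w[3:6] = aaa.
Check: |xy| = 3 ≤ 5 and |y| = 2 ≥ 1. Reading y takes M from 2 back to 2, so every xyⁱz is accepted.
With |Q| = 5, pigeonhole forces a state repeat no later than step 5; the substring read between the first and second visits to that state can be pumped.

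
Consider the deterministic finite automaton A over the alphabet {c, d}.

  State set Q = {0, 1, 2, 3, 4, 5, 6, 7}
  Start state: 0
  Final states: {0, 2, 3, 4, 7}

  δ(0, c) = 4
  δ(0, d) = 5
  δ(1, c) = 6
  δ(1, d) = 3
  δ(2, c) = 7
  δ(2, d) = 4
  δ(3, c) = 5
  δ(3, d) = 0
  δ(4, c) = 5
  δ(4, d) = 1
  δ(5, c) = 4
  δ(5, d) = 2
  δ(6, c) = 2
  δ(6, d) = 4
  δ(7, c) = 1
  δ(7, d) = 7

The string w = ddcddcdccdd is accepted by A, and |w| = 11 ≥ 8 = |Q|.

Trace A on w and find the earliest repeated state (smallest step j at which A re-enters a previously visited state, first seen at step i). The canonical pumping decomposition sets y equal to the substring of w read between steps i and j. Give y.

Run of A on w = d d c d d c d c c d d:
  step 0: 0  (start)
  step 1: 5  (read d: 0→5)
  step 2: 2  (read d: 5→2)
  step 3: 7  (read c: 2→7)
  step 4: 7  (read d: 7→7)   ← first repeat (7 seen earlier)
  step 5: 7  (read d: 7→7)
  step 6: 1  (read c: 7→1)
  step 7: 3  (read d: 1→3)
  step 8: 5  (read c: 3→5)
  step 9: 4  (read c: 5→4)
  step 10: 1  (read d: 4→1)
  step 11: 3  (read d: 1→3)

So i = 3, j = 4, giving x = w[0:3] = ddc, y = w[3:4] = d, z = w[4:11] = dcdccdd.
Check: |xy| = 4 ≤ 8 and |y| = 1 ≥ 1. Reading y takes A from 7 back to 7, so every xyⁱz is accepted.

d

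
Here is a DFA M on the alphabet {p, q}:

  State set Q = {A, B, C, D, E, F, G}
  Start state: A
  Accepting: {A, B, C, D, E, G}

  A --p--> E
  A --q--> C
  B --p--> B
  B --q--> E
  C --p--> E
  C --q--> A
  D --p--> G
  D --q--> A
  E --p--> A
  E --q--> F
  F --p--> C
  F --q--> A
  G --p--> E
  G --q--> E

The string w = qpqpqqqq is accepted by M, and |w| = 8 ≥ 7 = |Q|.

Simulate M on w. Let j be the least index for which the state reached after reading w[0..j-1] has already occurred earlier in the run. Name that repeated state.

C

Run of M on w = q p q p q q q q:
  step 0: A  (start)
  step 1: C  (read q: A→C)
  step 2: E  (read p: C→E)
  step 3: F  (read q: E→F)
  step 4: C  (read p: F→C)   ← first repeat (C seen earlier)
  step 5: A  (read q: C→A)
  step 6: C  (read q: A→C)
  step 7: A  (read q: C→A)
  step 8: C  (read q: A→C)

The earliest repeat is at step j = 4: M is in C, which it already visited at step i = 1.
Since M has 7 states, any run of length ≥ 7 visits 7+1 states, so by pigeonhole some state repeats within the first 7 steps — that repeat gives the pumpable loop.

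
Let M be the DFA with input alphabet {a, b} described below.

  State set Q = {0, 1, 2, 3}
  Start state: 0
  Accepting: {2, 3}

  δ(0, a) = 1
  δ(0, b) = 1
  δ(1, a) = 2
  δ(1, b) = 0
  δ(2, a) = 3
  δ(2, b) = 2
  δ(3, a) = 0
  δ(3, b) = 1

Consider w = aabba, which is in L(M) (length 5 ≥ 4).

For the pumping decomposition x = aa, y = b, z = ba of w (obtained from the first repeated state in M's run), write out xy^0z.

xy⁰z = xz = aa·ba = aaba.
Reading y = b takes M from 2 back to 2, so after x the machine is still in 2, and z then leads to the accepting state 3. Hence aaba ∈ L(M).

aaba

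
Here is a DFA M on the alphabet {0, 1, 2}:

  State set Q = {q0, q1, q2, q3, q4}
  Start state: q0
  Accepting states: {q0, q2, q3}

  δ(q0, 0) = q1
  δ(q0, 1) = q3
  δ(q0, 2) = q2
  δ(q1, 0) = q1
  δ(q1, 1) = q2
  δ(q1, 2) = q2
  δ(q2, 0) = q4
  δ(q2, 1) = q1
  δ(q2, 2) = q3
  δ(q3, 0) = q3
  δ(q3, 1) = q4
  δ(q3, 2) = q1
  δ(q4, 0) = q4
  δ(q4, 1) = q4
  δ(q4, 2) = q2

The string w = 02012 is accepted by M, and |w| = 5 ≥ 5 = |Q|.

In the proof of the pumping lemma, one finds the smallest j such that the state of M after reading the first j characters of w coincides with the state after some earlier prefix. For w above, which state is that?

q4

State sequence: q0 -0-> q1 -2-> q2 -0-> q4 -1-> q4 -2-> q2
First repeat at step 4: q4 was already visited.

The earliest repeat is at step j = 4: M is in q4, which it already visited at step i = 3.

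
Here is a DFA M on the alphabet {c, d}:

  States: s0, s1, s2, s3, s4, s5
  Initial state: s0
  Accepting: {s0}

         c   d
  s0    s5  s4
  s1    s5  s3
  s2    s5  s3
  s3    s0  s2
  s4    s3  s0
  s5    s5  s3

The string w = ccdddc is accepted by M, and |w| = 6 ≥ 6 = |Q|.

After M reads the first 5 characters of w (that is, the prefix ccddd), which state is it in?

Run of M on the first 5 characters of w = c c d d d:
  step 0: s0  (start)
  step 1: s5  (read c: s0→s5)
  step 2: s5  (read c: s5→s5)
  step 3: s3  (read d: s5→s3)
  step 4: s2  (read d: s3→s2)
  step 5: s3  (read d: s2→s3)

After reading 5 characters, M is in state s3.
(This kind of state-tracing is the core of the pumping-lemma construction: with 6 states, pigeonhole forces a repeat within the first 6 steps.)

s3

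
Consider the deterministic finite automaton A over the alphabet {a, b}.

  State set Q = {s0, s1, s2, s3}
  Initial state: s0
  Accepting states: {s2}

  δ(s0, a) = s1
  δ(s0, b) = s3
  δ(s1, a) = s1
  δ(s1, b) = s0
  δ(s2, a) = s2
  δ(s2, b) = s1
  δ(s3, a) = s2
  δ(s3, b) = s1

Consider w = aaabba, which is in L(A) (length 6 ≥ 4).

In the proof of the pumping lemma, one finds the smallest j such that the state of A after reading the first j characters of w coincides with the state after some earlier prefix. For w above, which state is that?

Run of A on w = a a a b b a:
  step 0: s0  (start)
  step 1: s1  (read a: s0→s1)
  step 2: s1  (read a: s1→s1)   ← first repeat (s1 seen earlier)
  step 3: s1  (read a: s1→s1)
  step 4: s0  (read b: s1→s0)
  step 5: s3  (read b: s0→s3)
  step 6: s2  (read a: s3→s2)

The earliest repeat is at step j = 2: A is in s1, which it already visited at step i = 1.

s1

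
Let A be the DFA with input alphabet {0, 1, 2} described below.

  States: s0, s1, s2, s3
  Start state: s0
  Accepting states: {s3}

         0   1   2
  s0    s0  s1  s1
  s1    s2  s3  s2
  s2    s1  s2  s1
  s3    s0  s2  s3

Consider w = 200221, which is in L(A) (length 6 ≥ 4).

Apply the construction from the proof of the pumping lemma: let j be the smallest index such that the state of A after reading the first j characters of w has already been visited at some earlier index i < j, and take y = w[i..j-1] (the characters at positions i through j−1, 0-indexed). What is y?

Run of A on w = 2 0 0 2 2 1:
  step 0: s0  (start)
  step 1: s1  (read 2: s0→s1)
  step 2: s2  (read 0: s1→s2)
  step 3: s1  (read 0: s2→s1)   ← first repeat (s1 seen earlier)
  step 4: s2  (read 2: s1→s2)
  step 5: s1  (read 2: s2→s1)
  step 6: s3  (read 1: s1→s3)

So i = 1, j = 3, giving x = w[0:1] = 2, y = w[1:3] = 00, z = w[3:6] = 221.
Check: |xy| = 3 ≤ 4 and |y| = 2 ≥ 1. Reading y takes A from s1 back to s1, so every xyⁱz is accepted.

00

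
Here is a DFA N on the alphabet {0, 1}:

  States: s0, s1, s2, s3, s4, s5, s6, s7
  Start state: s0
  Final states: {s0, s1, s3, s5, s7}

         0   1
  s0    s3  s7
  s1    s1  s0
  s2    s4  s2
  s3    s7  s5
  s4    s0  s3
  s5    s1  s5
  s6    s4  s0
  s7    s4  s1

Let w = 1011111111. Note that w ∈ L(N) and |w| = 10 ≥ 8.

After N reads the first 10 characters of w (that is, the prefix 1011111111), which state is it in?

s5

Run of N on the first 10 characters of w = 1 0 1 1 1 1 1 1 1 1:
  step 0: s0  (start)
  step 1: s7  (read 1: s0→s7)
  step 2: s4  (read 0: s7→s4)
  step 3: s3  (read 1: s4→s3)
  step 4: s5  (read 1: s3→s5)
  step 5: s5  (read 1: s5→s5)
  step 6: s5  (read 1: s5→s5)
  step 7: s5  (read 1: s5→s5)
  step 8: s5  (read 1: s5→s5)
  step 9: s5  (read 1: s5→s5)
  step 10: s5  (read 1: s5→s5)

After reading 10 characters, N is in state s5.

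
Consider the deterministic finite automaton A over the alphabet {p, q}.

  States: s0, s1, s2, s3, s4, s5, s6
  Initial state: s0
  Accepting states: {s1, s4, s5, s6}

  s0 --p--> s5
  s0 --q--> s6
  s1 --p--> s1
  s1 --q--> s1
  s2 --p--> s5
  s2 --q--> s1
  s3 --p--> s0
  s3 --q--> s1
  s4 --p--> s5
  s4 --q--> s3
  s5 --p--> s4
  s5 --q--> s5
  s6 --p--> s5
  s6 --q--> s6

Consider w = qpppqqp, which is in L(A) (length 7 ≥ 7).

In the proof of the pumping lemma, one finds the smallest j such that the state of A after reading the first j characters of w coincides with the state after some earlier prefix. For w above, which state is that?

State sequence: s0 -q-> s6 -p-> s5 -p-> s4 -p-> s5 -q-> s5 -q-> s5 -p-> s4
First repeat at step 4: s5 was already visited.

The earliest repeat is at step j = 4: A is in s5, which it already visited at step i = 2.
The DFA has 7 states, so the proof of the pumping lemma guarantees a repeated state among the first 7+1 visited; the segment between the two visits is the pumpable y.

s5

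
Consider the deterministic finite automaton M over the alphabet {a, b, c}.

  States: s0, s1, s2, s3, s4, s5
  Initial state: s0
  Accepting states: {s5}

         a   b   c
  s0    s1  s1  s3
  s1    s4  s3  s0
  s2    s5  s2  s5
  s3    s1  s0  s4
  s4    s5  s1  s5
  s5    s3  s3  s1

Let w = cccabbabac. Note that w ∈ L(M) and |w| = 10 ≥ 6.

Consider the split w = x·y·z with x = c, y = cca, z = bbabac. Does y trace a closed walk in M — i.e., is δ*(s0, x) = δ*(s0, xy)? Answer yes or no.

yes

Run of M on the first 4 characters of w = c c c a:
  step 0: s0  (start)
  step 1: s3  (read c: s0→s3)
  step 2: s4  (read c: s3→s4)
  step 3: s5  (read c: s4→s5)
  step 4: s3  (read a: s5→s3)

After x (step 1): s3. After xy (step 4): s3.
They match, so y = cca drives M around a cycle from s3 back to itself; pumping y any number of times keeps M in s3 before reading z, and xyⁱz ∈ L(M) for every i ≥ 0.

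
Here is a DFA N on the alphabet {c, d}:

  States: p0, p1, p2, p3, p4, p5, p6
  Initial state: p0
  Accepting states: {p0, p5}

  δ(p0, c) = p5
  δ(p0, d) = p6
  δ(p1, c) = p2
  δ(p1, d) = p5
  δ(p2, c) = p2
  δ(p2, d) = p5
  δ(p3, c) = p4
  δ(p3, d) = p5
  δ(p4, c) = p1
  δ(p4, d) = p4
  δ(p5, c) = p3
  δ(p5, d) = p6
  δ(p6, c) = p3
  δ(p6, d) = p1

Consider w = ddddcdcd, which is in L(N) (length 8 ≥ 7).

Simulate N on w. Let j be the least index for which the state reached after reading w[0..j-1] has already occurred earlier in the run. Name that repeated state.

p6

State sequence: p0 -d-> p6 -d-> p1 -d-> p5 -d-> p6 -c-> p3 -d-> p5 -c-> p3 -d-> p5
First repeat at step 4: p6 was already visited.

The earliest repeat is at step j = 4: N is in p6, which it already visited at step i = 1.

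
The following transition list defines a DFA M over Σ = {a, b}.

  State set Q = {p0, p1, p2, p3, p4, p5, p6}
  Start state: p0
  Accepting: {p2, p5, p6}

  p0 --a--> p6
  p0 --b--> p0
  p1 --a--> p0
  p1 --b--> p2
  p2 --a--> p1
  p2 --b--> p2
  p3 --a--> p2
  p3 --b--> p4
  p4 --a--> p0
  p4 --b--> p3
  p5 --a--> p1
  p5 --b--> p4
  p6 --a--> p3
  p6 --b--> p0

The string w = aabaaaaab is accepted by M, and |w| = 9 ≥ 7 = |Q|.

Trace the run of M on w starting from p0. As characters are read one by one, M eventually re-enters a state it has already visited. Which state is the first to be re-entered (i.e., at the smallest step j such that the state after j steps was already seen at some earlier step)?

State sequence: p0 -a-> p6 -a-> p3 -b-> p4 -a-> p0 -a-> p6 -a-> p3 -a-> p2 -a-> p1 -b-> p2
First repeat at step 4: p0 was already visited.

The earliest repeat is at step j = 4: M is in p0, which it already visited at step i = 0.
The DFA has 7 states, so the proof of the pumping lemma guarantees a repeated state among the first 7+1 visited; the segment between the two visits is the pumpable y.

p0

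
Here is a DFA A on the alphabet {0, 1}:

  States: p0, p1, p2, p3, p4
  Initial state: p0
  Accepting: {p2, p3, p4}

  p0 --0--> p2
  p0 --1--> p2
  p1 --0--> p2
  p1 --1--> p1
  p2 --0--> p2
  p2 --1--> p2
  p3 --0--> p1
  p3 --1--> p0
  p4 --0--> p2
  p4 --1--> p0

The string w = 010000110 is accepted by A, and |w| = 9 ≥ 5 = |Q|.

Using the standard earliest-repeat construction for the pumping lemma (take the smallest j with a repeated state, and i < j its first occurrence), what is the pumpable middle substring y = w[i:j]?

State sequence: p0 -0-> p2 -1-> p2 -0-> p2 -0-> p2 -0-> p2 -0-> p2 -1-> p2 -1-> p2 -0-> p2
First repeat at step 2: p2 was already visited.

So i = 1, j = 2, giving x = w[0:1] = 0, y = w[1:2] = 1, z = w[2:9] = 0000110.
Check: |xy| = 2 ≤ 5 and |y| = 1 ≥ 1. Reading y takes A from p2 back to p2, so every xyⁱz is accepted.

1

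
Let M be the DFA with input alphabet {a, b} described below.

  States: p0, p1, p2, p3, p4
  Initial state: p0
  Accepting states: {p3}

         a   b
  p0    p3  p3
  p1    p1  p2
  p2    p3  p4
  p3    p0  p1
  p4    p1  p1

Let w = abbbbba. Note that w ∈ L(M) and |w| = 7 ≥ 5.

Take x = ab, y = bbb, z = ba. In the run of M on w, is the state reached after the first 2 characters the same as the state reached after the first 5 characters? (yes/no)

yes

State sequence: p0 -a-> p3 -b-> p1 -b-> p2 -b-> p4 -b-> p1

After x (step 2): p1. After xy (step 5): p1.
They match, so y = bbb drives M around a cycle from p1 back to itself; pumping y any number of times keeps M in p1 before reading z, and xyⁱz ∈ L(M) for every i ≥ 0.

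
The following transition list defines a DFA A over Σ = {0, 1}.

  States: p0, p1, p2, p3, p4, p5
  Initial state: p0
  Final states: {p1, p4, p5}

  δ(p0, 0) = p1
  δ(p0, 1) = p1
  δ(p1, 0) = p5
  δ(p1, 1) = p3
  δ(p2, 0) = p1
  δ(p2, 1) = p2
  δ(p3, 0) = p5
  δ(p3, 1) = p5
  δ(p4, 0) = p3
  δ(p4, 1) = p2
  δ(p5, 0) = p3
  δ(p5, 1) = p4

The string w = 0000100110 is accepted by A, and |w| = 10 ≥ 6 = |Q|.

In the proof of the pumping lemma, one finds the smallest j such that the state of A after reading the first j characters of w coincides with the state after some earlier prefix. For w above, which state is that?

Run of A on w = 0 0 0 0 1 0 0 1 1 0:
  step 0: p0  (start)
  step 1: p1  (read 0: p0→p1)
  step 2: p5  (read 0: p1→p5)
  step 3: p3  (read 0: p5→p3)
  step 4: p5  (read 0: p3→p5)   ← first repeat (p5 seen earlier)
  step 5: p4  (read 1: p5→p4)
  step 6: p3  (read 0: p4→p3)
  step 7: p5  (read 0: p3→p5)
  step 8: p4  (read 1: p5→p4)
  step 9: p2  (read 1: p4→p2)
  step 10: p1  (read 0: p2→p1)

The earliest repeat is at step j = 4: A is in p5, which it already visited at step i = 2.
Pumping length from the standard proof: p = 6 (the number of states). The repeated state found above gives |xy| = j ≤ 6 and |y| = j − i ≥ 1.

p5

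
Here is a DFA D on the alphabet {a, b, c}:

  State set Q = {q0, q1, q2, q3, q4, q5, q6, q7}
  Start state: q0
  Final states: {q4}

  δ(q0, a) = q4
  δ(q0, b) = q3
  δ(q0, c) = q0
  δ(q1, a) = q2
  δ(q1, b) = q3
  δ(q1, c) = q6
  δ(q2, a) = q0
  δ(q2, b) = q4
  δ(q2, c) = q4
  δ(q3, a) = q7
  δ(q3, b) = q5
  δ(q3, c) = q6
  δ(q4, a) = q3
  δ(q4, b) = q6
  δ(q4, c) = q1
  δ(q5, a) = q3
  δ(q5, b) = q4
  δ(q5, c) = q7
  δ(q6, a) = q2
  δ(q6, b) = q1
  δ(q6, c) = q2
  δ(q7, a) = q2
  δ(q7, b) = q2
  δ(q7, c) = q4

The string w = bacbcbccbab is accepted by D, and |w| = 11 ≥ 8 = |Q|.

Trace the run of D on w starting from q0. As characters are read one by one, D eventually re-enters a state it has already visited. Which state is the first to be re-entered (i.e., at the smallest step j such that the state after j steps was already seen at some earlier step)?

Run of D on w = b a c b c b c c b a b:
  step 0: q0  (start)
  step 1: q3  (read b: q0→q3)
  step 2: q7  (read a: q3→q7)
  step 3: q4  (read c: q7→q4)
  step 4: q6  (read b: q4→q6)
  step 5: q2  (read c: q6→q2)
  step 6: q4  (read b: q2→q4)   ← first repeat (q4 seen earlier)
  step 7: q1  (read c: q4→q1)
  step 8: q6  (read c: q1→q6)
  step 9: q1  (read b: q6→q1)
  step 10: q2  (read a: q1→q2)
  step 11: q4  (read b: q2→q4)

The earliest repeat is at step j = 6: D is in q4, which it already visited at step i = 3.

q4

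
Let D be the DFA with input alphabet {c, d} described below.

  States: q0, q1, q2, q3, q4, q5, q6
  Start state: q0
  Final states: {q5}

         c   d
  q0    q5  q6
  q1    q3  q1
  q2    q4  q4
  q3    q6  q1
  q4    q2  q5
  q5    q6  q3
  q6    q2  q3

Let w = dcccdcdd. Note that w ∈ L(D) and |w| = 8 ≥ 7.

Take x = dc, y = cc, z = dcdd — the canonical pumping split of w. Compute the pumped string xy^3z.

dcccccccdcdd

xy^3z = dc·cc·cc·cc·dcdd = dcccccccdcdd.
Reading y = cc takes D from q2 back to q2, so after x·y·y·y the machine is still in q2, and z then leads to the accepting state q5. Hence dcccccccdcdd ∈ L(D).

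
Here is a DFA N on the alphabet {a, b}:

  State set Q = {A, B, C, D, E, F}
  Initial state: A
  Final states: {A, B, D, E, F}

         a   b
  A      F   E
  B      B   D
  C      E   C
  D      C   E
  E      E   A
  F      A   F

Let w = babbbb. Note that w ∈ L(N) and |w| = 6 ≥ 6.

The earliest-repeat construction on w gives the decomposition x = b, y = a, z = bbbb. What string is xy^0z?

xy⁰z = xz = b·bbbb = bbbbb.
Reading y = a takes N from E back to E, so after x the machine is still in E, and z then leads to the accepting state E. Hence bbbbb ∈ L(N).

bbbbb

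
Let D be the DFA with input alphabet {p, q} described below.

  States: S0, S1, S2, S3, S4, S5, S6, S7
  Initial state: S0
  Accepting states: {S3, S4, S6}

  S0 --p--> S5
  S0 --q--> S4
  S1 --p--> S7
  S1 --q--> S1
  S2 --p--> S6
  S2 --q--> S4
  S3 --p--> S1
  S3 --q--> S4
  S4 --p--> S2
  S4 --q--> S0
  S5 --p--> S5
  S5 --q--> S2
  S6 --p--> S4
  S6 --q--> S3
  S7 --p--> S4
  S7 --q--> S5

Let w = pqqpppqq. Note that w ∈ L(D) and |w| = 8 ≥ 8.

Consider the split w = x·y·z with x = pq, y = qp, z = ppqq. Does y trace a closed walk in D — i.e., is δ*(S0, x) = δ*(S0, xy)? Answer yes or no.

yes

Run of D on the first 4 characters of w = p q q p:
  step 0: S0  (start)
  step 1: S5  (read p: S0→S5)
  step 2: S2  (read q: S5→S2)
  step 3: S4  (read q: S2→S4)
  step 4: S2  (read p: S4→S2)

After x (step 2): S2. After xy (step 4): S2.
They match, so y = qp drives D around a cycle from S2 back to itself; pumping y any number of times keeps D in S2 before reading z, and xyⁱz ∈ L(D) for every i ≥ 0.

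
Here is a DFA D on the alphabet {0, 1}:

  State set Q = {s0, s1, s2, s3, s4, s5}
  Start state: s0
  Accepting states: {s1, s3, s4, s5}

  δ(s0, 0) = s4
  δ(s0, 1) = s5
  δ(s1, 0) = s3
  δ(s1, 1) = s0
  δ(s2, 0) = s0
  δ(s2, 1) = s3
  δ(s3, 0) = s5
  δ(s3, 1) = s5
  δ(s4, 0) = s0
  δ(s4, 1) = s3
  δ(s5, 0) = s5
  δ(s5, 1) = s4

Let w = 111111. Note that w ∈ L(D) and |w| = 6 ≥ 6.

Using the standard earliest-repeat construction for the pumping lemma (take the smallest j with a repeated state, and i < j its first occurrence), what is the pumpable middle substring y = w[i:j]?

111

Run of D on w = 1 1 1 1 1 1:
  step 0: s0  (start)
  step 1: s5  (read 1: s0→s5)
  step 2: s4  (read 1: s5→s4)
  step 3: s3  (read 1: s4→s3)
  step 4: s5  (read 1: s3→s5)   ← first repeat (s5 seen earlier)
  step 5: s4  (read 1: s5→s4)
  step 6: s3  (read 1: s4→s3)

So i = 1, j = 4, giving x = w[0:1] = 1, y = w[1:4] = 111, z = w[4:6] = 11.
Check: |xy| = 4 ≤ 6 and |y| = 3 ≥ 1. Reading y takes D from s5 back to s5, so every xyⁱz is accepted.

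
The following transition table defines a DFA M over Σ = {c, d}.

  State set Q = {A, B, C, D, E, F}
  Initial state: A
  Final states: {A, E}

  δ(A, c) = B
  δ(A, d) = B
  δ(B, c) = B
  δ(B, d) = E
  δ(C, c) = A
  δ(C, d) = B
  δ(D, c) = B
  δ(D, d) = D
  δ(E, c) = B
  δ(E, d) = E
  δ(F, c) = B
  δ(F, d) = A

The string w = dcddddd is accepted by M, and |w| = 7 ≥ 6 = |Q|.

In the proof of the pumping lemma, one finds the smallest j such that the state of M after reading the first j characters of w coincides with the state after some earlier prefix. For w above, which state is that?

B

State sequence: A -d-> B -c-> B -d-> E -d-> E -d-> E -d-> E -d-> E
First repeat at step 2: B was already visited.

The earliest repeat is at step j = 2: M is in B, which it already visited at step i = 1.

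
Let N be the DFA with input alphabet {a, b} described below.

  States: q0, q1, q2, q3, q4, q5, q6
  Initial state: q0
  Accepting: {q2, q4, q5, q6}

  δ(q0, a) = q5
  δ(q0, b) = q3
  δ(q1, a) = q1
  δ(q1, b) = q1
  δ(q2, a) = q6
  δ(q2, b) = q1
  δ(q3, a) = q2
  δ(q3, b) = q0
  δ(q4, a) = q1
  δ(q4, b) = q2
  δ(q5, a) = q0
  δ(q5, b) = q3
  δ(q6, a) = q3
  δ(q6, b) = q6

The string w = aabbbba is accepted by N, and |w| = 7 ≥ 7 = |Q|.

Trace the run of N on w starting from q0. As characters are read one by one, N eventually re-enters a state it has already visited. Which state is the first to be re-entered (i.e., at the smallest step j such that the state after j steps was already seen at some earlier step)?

Run of N on w = a a b b b b a:
  step 0: q0  (start)
  step 1: q5  (read a: q0→q5)
  step 2: q0  (read a: q5→q0)   ← first repeat (q0 seen earlier)
  step 3: q3  (read b: q0→q3)
  step 4: q0  (read b: q3→q0)
  step 5: q3  (read b: q0→q3)
  step 6: q0  (read b: q3→q0)
  step 7: q5  (read a: q0→q5)

The earliest repeat is at step j = 2: N is in q0, which it already visited at step i = 0.

q0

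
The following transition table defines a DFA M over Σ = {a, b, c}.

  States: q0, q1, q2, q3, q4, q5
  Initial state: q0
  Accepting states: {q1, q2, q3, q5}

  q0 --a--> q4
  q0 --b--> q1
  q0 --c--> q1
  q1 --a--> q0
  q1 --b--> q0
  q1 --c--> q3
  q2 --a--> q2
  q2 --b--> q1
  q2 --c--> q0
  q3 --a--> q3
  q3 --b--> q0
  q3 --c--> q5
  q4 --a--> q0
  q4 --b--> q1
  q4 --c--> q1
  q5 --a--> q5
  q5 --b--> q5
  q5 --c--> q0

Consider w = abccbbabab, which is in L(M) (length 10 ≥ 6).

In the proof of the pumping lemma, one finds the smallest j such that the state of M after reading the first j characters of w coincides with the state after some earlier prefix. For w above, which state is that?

Run of M on w = a b c c b b a b a b:
  step 0: q0  (start)
  step 1: q4  (read a: q0→q4)
  step 2: q1  (read b: q4→q1)
  step 3: q3  (read c: q1→q3)
  step 4: q5  (read c: q3→q5)
  step 5: q5  (read b: q5→q5)   ← first repeat (q5 seen earlier)
  step 6: q5  (read b: q5→q5)
  step 7: q5  (read a: q5→q5)
  step 8: q5  (read b: q5→q5)
  step 9: q5  (read a: q5→q5)
  step 10: q5  (read b: q5→q5)

The earliest repeat is at step j = 5: M is in q5, which it already visited at step i = 4.
With |Q| = 6, pigeonhole forces a state repeat no later than step 6; the substring read between the first and second visits to that state can be pumped.

q5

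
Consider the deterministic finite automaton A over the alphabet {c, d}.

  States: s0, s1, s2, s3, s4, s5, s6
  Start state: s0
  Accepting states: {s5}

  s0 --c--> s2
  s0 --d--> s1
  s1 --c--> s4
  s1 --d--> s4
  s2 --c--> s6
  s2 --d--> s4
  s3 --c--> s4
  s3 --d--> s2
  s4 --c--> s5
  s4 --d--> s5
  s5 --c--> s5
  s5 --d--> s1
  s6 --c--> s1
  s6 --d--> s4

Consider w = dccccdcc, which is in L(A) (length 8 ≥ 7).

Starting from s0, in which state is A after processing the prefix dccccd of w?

s1

Run of A on the first 6 characters of w = d c c c c d:
  step 0: s0  (start)
  step 1: s1  (read d: s0→s1)
  step 2: s4  (read c: s1→s4)
  step 3: s5  (read c: s4→s5)
  step 4: s5  (read c: s5→s5)
  step 5: s5  (read c: s5→s5)
  step 6: s1  (read d: s5→s1)

After reading 6 characters, A is in state s1.
(This kind of state-tracing is the core of the pumping-lemma construction: with 7 states, pigeonhole forces a repeat within the first 7 steps.)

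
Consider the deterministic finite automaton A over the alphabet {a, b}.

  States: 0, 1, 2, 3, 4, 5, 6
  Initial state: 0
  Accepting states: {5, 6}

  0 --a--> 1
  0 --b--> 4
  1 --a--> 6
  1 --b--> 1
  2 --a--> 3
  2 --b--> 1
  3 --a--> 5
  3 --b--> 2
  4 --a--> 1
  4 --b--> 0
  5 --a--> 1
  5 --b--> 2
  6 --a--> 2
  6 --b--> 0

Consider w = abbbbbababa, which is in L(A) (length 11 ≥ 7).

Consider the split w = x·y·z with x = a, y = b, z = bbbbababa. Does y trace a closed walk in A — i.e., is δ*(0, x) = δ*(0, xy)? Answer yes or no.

yes

Run of A on the first 2 characters of w = a b:
  step 0: 0  (start)
  step 1: 1  (read a: 0→1)
  step 2: 1  (read b: 1→1)

After x (step 1): 1. After xy (step 2): 1.
They match, so y = b drives A around a cycle from 1 back to itself; pumping y any number of times keeps A in 1 before reading z, and xyⁱz ∈ L(A) for every i ≥ 0.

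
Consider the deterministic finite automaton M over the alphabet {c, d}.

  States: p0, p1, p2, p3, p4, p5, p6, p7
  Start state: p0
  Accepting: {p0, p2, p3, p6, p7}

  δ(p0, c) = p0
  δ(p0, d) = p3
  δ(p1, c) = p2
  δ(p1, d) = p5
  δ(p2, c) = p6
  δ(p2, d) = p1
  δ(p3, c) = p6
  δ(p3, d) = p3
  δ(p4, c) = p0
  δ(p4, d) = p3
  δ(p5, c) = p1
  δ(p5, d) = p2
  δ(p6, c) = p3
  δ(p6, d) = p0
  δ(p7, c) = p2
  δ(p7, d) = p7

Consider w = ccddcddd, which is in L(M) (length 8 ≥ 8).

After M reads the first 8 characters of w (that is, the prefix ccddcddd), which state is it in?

Run of M on the first 8 characters of w = c c d d c d d d:
  step 0: p0  (start)
  step 1: p0  (read c: p0→p0)
  step 2: p0  (read c: p0→p0)
  step 3: p3  (read d: p0→p3)
  step 4: p3  (read d: p3→p3)
  step 5: p6  (read c: p3→p6)
  step 6: p0  (read d: p6→p0)
  step 7: p3  (read d: p0→p3)
  step 8: p3  (read d: p3→p3)

After reading 8 characters, M is in state p3.

p3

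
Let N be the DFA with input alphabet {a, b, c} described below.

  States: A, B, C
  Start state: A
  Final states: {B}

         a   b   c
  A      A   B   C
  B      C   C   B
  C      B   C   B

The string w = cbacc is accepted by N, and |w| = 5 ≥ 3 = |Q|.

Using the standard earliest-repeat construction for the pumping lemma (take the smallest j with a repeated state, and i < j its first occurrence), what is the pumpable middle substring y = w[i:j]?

b

State sequence: A -c-> C -b-> C -a-> B -c-> B -c-> B
First repeat at step 2: C was already visited.

So i = 1, j = 2, giving x = w[0:1] = c, y = w[1:2] = b, z = w[2:5] = acc.
Check: |xy| = 2 ≤ 3 and |y| = 1 ≥ 1. Reading y takes N from C back to C, so every xyⁱz is accepted.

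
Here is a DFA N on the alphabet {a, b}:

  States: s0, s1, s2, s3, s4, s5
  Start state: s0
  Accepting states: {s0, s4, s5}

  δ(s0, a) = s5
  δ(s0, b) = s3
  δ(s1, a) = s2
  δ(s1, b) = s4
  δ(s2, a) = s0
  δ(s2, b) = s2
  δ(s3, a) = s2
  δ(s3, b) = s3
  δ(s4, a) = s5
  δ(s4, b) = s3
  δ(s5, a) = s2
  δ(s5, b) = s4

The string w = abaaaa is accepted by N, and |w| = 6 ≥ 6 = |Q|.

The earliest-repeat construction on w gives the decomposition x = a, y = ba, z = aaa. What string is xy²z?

ababaaaa

xy^2z = a·ba·ba·aaa = ababaaaa.
Reading y = ba takes N from s5 back to s5, so after x·y·y the machine is still in s5, and z then leads to the accepting state s5. Hence ababaaaa ∈ L(N).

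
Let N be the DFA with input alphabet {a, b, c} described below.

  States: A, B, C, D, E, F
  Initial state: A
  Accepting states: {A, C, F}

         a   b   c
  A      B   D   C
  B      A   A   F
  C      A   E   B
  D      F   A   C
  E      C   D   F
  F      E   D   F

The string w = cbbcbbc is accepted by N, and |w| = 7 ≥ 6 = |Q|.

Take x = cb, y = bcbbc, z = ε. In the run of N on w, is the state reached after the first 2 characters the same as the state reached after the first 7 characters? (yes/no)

State sequence: A -c-> C -b-> E -b-> D -c-> C -b-> E -b-> D -c-> C

After x (step 2): E. After xy (step 7): C.
They differ (E ≠ C), so y is not a cycle from the state after x; this split is not the one the pumping-lemma construction produces, and pumping y need not keep the string in L(N).

no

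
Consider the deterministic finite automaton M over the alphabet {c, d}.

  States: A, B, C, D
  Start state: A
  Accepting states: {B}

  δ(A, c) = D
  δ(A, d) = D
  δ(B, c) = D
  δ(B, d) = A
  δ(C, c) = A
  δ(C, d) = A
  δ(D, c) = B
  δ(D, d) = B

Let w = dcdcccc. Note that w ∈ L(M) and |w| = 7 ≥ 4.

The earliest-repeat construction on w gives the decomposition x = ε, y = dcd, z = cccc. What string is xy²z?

xy^2z = ε·dcd·dcd·cccc = dcddcdcccc.
Reading y = dcd takes M from A back to A, so after x·y·y the machine is still in A, and z then leads to the accepting state B. Hence dcddcdcccc ∈ L(M).

dcddcdcccc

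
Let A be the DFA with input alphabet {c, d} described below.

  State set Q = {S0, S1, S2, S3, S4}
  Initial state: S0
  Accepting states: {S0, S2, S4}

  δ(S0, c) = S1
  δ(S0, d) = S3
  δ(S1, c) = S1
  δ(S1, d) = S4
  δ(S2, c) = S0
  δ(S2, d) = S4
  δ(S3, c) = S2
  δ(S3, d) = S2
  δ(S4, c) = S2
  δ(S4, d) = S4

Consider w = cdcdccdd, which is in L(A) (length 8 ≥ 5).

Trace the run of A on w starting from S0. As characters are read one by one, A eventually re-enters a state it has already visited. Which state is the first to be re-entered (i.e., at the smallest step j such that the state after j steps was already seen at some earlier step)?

Run of A on w = c d c d c c d d:
  step 0: S0  (start)
  step 1: S1  (read c: S0→S1)
  step 2: S4  (read d: S1→S4)
  step 3: S2  (read c: S4→S2)
  step 4: S4  (read d: S2→S4)   ← first repeat (S4 seen earlier)
  step 5: S2  (read c: S4→S2)
  step 6: S0  (read c: S2→S0)
  step 7: S3  (read d: S0→S3)
  step 8: S2  (read d: S3→S2)

The earliest repeat is at step j = 4: A is in S4, which it already visited at step i = 2.
Pumping length from the standard proof: p = 5 (the number of states). The repeated state found above gives |xy| = j ≤ 5 and |y| = j − i ≥ 1.

S4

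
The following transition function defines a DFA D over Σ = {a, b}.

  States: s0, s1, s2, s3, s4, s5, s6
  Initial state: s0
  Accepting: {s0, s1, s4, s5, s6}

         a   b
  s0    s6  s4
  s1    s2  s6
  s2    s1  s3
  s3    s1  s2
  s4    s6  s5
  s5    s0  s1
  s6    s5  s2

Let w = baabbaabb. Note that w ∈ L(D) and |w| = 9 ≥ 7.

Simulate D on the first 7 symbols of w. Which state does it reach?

s0

Run of D on the first 7 characters of w = b a a b b a a:
  step 0: s0  (start)
  step 1: s4  (read b: s0→s4)
  step 2: s6  (read a: s4→s6)
  step 3: s5  (read a: s6→s5)
  step 4: s1  (read b: s5→s1)
  step 5: s6  (read b: s1→s6)
  step 6: s5  (read a: s6→s5)
  step 7: s0  (read a: s5→s0)

After reading 7 characters, D is in state s0.
(This kind of state-tracing is the core of the pumping-lemma construction: with 7 states, pigeonhole forces a repeat within the first 7 steps.)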